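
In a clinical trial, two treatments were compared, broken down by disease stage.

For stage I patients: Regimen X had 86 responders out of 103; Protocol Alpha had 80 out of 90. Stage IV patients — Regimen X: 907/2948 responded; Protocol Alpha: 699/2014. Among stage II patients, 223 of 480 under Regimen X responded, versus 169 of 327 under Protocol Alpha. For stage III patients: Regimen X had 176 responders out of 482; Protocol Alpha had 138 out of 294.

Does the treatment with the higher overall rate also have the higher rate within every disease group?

Yes

Stage I: Regimen X 86/103 = 83.5%, Protocol Alpha 80/90 = 88.9% → Protocol Alpha
Stage IV: Regimen X 907/2948 = 30.8%, Protocol Alpha 699/2014 = 34.7% → Protocol Alpha
Stage II: Regimen X 223/480 = 46.5%, Protocol Alpha 169/327 = 51.7% → Protocol Alpha
Stage III: Regimen X 176/482 = 36.5%, Protocol Alpha 138/294 = 46.9% → Protocol Alpha
Overall: Regimen X 1392/4013 = 34.7%, Protocol Alpha 1086/2725 = 39.9% → Protocol Alpha
Protocol Alpha wins overall and in every disease group — no reversal.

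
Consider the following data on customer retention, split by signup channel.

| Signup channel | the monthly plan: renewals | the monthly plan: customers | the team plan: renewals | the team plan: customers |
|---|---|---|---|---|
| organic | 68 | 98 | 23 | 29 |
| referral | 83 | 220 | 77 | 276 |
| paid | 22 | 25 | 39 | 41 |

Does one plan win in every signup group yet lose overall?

Organic: the monthly plan 68/98 = 69.4%, the team plan 23/29 = 79.3% → the team plan
Referral: the monthly plan 83/220 = 37.7%, the team plan 77/276 = 27.9% → the monthly plan
Paid: the monthly plan 22/25 = 88.0%, the team plan 39/41 = 95.1% → the team plan
Overall: the monthly plan 173/343 = 50.4%, the team plan 139/346 = 40.2% → the monthly plan
Neither sweeps: the monthly plan wins 1 of 3 groups, the team plan wins 2. The monthly plan wins overall but not every group — no Simpson reversal.

No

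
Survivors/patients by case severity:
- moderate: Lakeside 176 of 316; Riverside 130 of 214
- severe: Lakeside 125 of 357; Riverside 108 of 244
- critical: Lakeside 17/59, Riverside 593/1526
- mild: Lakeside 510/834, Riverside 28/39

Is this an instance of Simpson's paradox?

Moderate: Lakeside 176/316 = 55.7%, Riverside 130/214 = 60.7% → Riverside
Severe: Lakeside 125/357 = 35.0%, Riverside 108/244 = 44.3% → Riverside
Critical: Lakeside 17/59 = 28.8%, Riverside 593/1526 = 38.9% → Riverside
Mild: Lakeside 510/834 = 61.2%, Riverside 28/39 = 71.8% → Riverside
Overall: Lakeside 828/1566 = 52.9%, Riverside 859/2023 = 42.5% → Lakeside
Riverside wins each case group but Lakeside wins overall — the comparison reverses. Riverside's patients skew toward critical, which has a lower base rate.

Yes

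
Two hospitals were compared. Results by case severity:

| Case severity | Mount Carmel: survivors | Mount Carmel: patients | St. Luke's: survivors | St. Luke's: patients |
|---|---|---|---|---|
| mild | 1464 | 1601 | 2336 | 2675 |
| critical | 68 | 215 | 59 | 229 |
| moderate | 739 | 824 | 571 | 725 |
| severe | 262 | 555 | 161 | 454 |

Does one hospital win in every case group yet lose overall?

Mild: Mount Carmel 1464/1601 = 91.4%, St. Luke's 2336/2675 = 87.3% → Mount Carmel
Critical: Mount Carmel 68/215 = 31.6%, St. Luke's 59/229 = 25.8% → Mount Carmel
Moderate: Mount Carmel 739/824 = 89.7%, St. Luke's 571/725 = 78.8% → Mount Carmel
Severe: Mount Carmel 262/555 = 47.2%, St. Luke's 161/454 = 35.5% → Mount Carmel
Overall: Mount Carmel 2533/3195 = 79.3%, St. Luke's 3127/4083 = 76.6% → Mount Carmel
Mount Carmel wins overall and in every case group — no reversal.

No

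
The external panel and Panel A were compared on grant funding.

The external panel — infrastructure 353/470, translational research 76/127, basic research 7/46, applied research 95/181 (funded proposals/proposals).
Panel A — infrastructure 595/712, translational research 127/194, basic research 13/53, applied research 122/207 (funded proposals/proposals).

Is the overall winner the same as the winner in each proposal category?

Yes

Infrastructure: the external panel 353/470 = 75.1%, Panel A 595/712 = 83.6% → Panel A
Translational research: the external panel 76/127 = 59.8%, Panel A 127/194 = 65.5% → Panel A
Basic research: the external panel 7/46 = 15.2%, Panel A 13/53 = 24.5% → Panel A
Applied research: the external panel 95/181 = 52.5%, Panel A 122/207 = 58.9% → Panel A
Overall: the external panel 531/824 = 64.4%, Panel A 857/1166 = 73.5% → Panel A
Panel A wins overall and in every proposal group — no reversal.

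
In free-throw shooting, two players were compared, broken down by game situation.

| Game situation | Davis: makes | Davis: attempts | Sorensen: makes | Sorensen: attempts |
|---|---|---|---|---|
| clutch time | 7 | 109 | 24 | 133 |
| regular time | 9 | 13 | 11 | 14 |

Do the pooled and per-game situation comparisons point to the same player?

Yes

Clutch time: Davis 7/109 = 6.4%, Sorensen 24/133 = 18.0% → Sorensen
Regular time: Davis 9/13 = 69.2%, Sorensen 11/14 = 78.6% → Sorensen
Overall: Davis 16/122 = 13.1%, Sorensen 35/147 = 23.8% → Sorensen
Sorensen wins overall and in every game group — no reversal.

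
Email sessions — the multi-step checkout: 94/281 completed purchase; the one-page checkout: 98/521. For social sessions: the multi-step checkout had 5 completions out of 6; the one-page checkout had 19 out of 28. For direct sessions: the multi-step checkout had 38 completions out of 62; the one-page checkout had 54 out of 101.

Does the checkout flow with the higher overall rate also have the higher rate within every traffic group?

Yes

Email: the multi-step checkout 94/281 = 33.5%, the one-page checkout 98/521 = 18.8% → the multi-step checkout
Social: the multi-step checkout 5/6 = 83.3%, the one-page checkout 19/28 = 67.9% → the multi-step checkout
Direct: the multi-step checkout 38/62 = 61.3%, the one-page checkout 54/101 = 53.5% → the multi-step checkout
Overall: the multi-step checkout 137/349 = 39.3%, the one-page checkout 171/650 = 26.3% → the multi-step checkout
The multi-step checkout wins overall and in every traffic group — no reversal.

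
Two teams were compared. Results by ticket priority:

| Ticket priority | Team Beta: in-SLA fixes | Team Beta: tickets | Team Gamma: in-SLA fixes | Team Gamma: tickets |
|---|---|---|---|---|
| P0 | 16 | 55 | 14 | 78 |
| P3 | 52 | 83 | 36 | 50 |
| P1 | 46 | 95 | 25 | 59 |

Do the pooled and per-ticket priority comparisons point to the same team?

P0: Team Beta 16/55 = 29.1%, Team Gamma 14/78 = 17.9% → Team Beta
P3: Team Beta 52/83 = 62.7%, Team Gamma 36/50 = 72.0% → Team Gamma
P1: Team Beta 46/95 = 48.4%, Team Gamma 25/59 = 42.4% → Team Beta
Overall: Team Beta 114/233 = 48.9%, Team Gamma 75/187 = 40.1% → Team Beta
Neither sweeps: Team Beta wins 2 of 3 groups, Team Gamma wins 1. Team Beta wins overall but not every group — no Simpson reversal.

No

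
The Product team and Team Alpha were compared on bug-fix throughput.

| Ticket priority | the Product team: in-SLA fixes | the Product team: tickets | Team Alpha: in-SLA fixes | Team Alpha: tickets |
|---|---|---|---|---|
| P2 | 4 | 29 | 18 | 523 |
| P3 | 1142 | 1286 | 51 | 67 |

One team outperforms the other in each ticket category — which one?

the Product team

P2: the Product team 4/29 = 13.8%, Team Alpha 18/523 = 3.4% → the Product team
P3: the Product team 1142/1286 = 88.8%, Team Alpha 51/67 = 76.1% → the Product team
The Product team has the higher rate in both groups.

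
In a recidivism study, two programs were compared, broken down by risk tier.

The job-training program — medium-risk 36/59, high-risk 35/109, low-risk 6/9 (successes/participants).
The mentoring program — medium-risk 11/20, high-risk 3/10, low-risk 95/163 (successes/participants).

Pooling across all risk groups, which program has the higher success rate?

the mentoring program

Medium-risk: the job-training program 36/59 = 61.0%, the mentoring program 11/20 = 55.0% → the job-training program
High-risk: the job-training program 35/109 = 32.1%, the mentoring program 3/10 = 30.0% → the job-training program
Low-risk: the job-training program 6/9 = 66.7%, the mentoring program 95/163 = 58.3% → the job-training program
Overall: the job-training program 77/177 = 43.5%, the mentoring program 109/193 = 56.5% → the mentoring program
(The job-training program wins every risk group but the mentoring program wins overall — the job-training program's participants skew toward the low-rate high-risk group.)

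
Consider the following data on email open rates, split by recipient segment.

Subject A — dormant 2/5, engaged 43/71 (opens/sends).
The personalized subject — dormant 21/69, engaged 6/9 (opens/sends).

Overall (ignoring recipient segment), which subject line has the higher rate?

Subject A

Dormant: Subject A 2/5 = 40.0%, the personalized subject 21/69 = 30.4% → Subject A
Engaged: Subject A 43/71 = 60.6%, the personalized subject 6/9 = 66.7% → the personalized subject
Overall: Subject A 45/76 = 59.2%, the personalized subject 27/78 = 34.6% → Subject A
(Neither sweeps every recipient group, but Subject A has the higher pooled rate.)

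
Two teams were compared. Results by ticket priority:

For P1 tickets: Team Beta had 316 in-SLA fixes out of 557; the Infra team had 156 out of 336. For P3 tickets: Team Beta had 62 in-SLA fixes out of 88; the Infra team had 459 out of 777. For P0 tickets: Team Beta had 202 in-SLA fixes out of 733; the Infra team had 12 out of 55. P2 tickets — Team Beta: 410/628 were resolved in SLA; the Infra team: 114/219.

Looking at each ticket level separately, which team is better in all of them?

Team Beta

P1: Team Beta 316/557 = 56.7%, the Infra team 156/336 = 46.4% → Team Beta
P3: Team Beta 62/88 = 70.5%, the Infra team 459/777 = 59.1% → Team Beta
P0: Team Beta 202/733 = 27.6%, the Infra team 12/55 = 21.8% → Team Beta
P2: Team Beta 410/628 = 65.3%, the Infra team 114/219 = 52.1% → Team Beta
Team Beta has the higher rate in all 4 groups.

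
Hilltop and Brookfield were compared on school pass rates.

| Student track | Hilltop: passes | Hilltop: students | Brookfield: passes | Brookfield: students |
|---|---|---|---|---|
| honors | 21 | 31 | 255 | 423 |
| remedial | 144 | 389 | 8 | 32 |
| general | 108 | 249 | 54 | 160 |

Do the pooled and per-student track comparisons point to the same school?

No

Honors: Hilltop 21/31 = 67.7%, Brookfield 255/423 = 60.3% → Hilltop
Remedial: Hilltop 144/389 = 37.0%, Brookfield 8/32 = 25.0% → Hilltop
General: Hilltop 108/249 = 43.4%, Brookfield 54/160 = 33.8% → Hilltop
Overall: Hilltop 273/669 = 40.8%, Brookfield 317/615 = 51.5% → Brookfield
Hilltop wins each student group but Brookfield wins overall — the comparison reverses. Hilltop's students skew toward remedial, which has a lower base rate.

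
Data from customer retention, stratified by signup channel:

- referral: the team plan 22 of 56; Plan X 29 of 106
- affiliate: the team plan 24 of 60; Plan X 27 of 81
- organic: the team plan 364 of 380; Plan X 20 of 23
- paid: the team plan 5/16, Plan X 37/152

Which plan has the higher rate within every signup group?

the team plan

Referral: the team plan 22/56 = 39.3%, Plan X 29/106 = 27.4% → the team plan
Affiliate: the team plan 24/60 = 40.0%, Plan X 27/81 = 33.3% → the team plan
Organic: the team plan 364/380 = 95.8%, Plan X 20/23 = 87.0% → the team plan
Paid: the team plan 5/16 = 31.2%, Plan X 37/152 = 24.3% → the team plan
The team plan has the higher rate in all 4 groups.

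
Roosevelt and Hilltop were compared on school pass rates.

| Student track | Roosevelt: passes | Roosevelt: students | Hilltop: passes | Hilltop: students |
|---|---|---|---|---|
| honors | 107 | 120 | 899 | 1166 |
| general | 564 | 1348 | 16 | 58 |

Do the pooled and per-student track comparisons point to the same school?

No

Honors: Roosevelt 107/120 = 89.2%, Hilltop 899/1166 = 77.1% → Roosevelt
General: Roosevelt 564/1348 = 41.8%, Hilltop 16/58 = 27.6% → Roosevelt
Overall: Roosevelt 671/1468 = 45.7%, Hilltop 915/1224 = 74.8% → Hilltop
Roosevelt wins each student group but Hilltop wins overall — the comparison reverses. Roosevelt's students skew toward general, which has a lower base rate.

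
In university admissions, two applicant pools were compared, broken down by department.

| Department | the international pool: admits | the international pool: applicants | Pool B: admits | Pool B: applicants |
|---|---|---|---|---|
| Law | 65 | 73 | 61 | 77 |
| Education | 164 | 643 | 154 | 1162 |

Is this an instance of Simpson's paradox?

Law: the international pool 65/73 = 89.0%, Pool B 61/77 = 79.2% → the international pool
Education: the international pool 164/643 = 25.5%, Pool B 154/1162 = 13.3% → the international pool
Overall: the international pool 229/716 = 32.0%, Pool B 215/1239 = 17.4% → the international pool
The international pool wins overall and in every department group — no reversal.

No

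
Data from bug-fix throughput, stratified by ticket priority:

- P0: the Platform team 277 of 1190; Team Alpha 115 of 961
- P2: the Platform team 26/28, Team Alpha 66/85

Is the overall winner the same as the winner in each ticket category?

P0: the Platform team 277/1190 = 23.3%, Team Alpha 115/961 = 12.0% → the Platform team
P2: the Platform team 26/28 = 92.9%, Team Alpha 66/85 = 77.6% → the Platform team
Overall: the Platform team 303/1218 = 24.9%, Team Alpha 181/1046 = 17.3% → the Platform team
The Platform team wins overall and in every ticket group — no reversal.

Yes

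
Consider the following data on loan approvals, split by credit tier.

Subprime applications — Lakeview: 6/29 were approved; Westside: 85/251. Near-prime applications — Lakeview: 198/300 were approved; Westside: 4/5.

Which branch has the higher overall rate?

Subprime: Lakeview 6/29 = 20.7%, Westside 85/251 = 33.9% → Westside
Near-prime: Lakeview 198/300 = 66.0%, Westside 4/5 = 80.0% → Westside
Overall: Lakeview 204/329 = 62.0%, Westside 89/256 = 34.8% → Lakeview
(Westside wins every credit group but Lakeview wins overall — Westside's applications skew toward the low-rate subprime group.)

Lakeview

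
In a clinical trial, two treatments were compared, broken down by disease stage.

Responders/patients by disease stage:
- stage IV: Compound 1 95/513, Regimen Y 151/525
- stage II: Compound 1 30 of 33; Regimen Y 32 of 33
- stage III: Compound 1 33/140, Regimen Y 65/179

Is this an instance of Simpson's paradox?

No

Stage IV: Compound 1 95/513 = 18.5%, Regimen Y 151/525 = 28.8% → Regimen Y
Stage II: Compound 1 30/33 = 90.9%, Regimen Y 32/33 = 97.0% → Regimen Y
Stage III: Compound 1 33/140 = 23.6%, Regimen Y 65/179 = 36.3% → Regimen Y
Overall: Compound 1 158/686 = 23.0%, Regimen Y 248/737 = 33.6% → Regimen Y
Regimen Y wins overall and in every disease group — no reversal.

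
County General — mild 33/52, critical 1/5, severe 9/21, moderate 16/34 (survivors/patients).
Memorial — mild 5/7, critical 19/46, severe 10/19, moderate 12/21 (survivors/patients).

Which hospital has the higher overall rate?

County General

Mild: County General 33/52 = 63.5%, Memorial 5/7 = 71.4% → Memorial
Critical: County General 1/5 = 20.0%, Memorial 19/46 = 41.3% → Memorial
Severe: County General 9/21 = 42.9%, Memorial 10/19 = 52.6% → Memorial
Moderate: County General 16/34 = 47.1%, Memorial 12/21 = 57.1% → Memorial
Overall: County General 59/112 = 52.7%, Memorial 46/93 = 49.5% → County General
(Memorial wins every case group but County General wins overall — Memorial's patients skew toward the low-rate critical group.)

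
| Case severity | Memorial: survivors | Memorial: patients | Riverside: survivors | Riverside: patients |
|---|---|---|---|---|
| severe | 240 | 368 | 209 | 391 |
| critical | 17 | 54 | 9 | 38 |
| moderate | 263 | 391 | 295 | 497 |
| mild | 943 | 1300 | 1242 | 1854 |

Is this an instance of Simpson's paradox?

No

Severe: Memorial 240/368 = 65.2%, Riverside 209/391 = 53.5% → Memorial
Critical: Memorial 17/54 = 31.5%, Riverside 9/38 = 23.7% → Memorial
Moderate: Memorial 263/391 = 67.3%, Riverside 295/497 = 59.4% → Memorial
Mild: Memorial 943/1300 = 72.5%, Riverside 1242/1854 = 67.0% → Memorial
Overall: Memorial 1463/2113 = 69.2%, Riverside 1755/2780 = 63.1% → Memorial
Memorial wins overall and in every case group — no reversal.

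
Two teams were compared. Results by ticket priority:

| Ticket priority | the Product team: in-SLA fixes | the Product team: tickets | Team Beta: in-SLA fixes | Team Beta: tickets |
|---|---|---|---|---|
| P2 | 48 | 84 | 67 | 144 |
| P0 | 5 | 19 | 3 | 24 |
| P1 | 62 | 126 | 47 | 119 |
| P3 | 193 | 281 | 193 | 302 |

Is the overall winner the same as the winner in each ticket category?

Yes

P2: the Product team 48/84 = 57.1%, Team Beta 67/144 = 46.5% → the Product team
P0: the Product team 5/19 = 26.3%, Team Beta 3/24 = 12.5% → the Product team
P1: the Product team 62/126 = 49.2%, Team Beta 47/119 = 39.5% → the Product team
P3: the Product team 193/281 = 68.7%, Team Beta 193/302 = 63.9% → the Product team
Overall: the Product team 308/510 = 60.4%, Team Beta 310/589 = 52.6% → the Product team
The Product team wins overall and in every ticket group — no reversal.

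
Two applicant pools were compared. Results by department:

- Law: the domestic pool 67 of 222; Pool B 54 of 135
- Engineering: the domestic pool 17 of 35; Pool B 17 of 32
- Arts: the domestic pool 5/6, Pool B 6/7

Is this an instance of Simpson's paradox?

No

Law: the domestic pool 67/222 = 30.2%, Pool B 54/135 = 40.0% → Pool B
Engineering: the domestic pool 17/35 = 48.6%, Pool B 17/32 = 53.1% → Pool B
Arts: the domestic pool 5/6 = 83.3%, Pool B 6/7 = 85.7% → Pool B
Overall: the domestic pool 89/263 = 33.8%, Pool B 77/174 = 44.3% → Pool B
Pool B wins overall and in every department group — no reversal.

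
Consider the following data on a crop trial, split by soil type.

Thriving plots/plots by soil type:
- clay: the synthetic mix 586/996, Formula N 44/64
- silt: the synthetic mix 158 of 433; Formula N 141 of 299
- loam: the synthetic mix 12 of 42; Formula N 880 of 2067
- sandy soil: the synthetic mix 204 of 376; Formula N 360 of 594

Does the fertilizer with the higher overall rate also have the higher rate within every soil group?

No

Clay: the synthetic mix 586/996 = 58.8%, Formula N 44/64 = 68.8% → Formula N
Silt: the synthetic mix 158/433 = 36.5%, Formula N 141/299 = 47.2% → Formula N
Loam: the synthetic mix 12/42 = 28.6%, Formula N 880/2067 = 42.6% → Formula N
Sandy soil: the synthetic mix 204/376 = 54.3%, Formula N 360/594 = 60.6% → Formula N
Overall: the synthetic mix 960/1847 = 52.0%, Formula N 1425/3024 = 47.1% → the synthetic mix
Formula N wins each soil group but the synthetic mix wins overall — the comparison reverses. Formula N's plots skew toward loam, which has a lower base rate.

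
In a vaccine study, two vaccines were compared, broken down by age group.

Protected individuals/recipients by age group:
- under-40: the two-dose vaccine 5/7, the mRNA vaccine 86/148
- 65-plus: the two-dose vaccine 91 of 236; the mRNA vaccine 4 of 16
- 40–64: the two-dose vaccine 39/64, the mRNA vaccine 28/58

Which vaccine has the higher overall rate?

the mRNA vaccine

Under-40: the two-dose vaccine 5/7 = 71.4%, the mRNA vaccine 86/148 = 58.1% → the two-dose vaccine
65-plus: the two-dose vaccine 91/236 = 38.6%, the mRNA vaccine 4/16 = 25.0% → the two-dose vaccine
40–64: the two-dose vaccine 39/64 = 60.9%, the mRNA vaccine 28/58 = 48.3% → the two-dose vaccine
Overall: the two-dose vaccine 135/307 = 44.0%, the mRNA vaccine 118/222 = 53.2% → the mRNA vaccine
(The two-dose vaccine wins every age group but the mRNA vaccine wins overall — the two-dose vaccine's recipients skew toward the low-rate 65-plus group.)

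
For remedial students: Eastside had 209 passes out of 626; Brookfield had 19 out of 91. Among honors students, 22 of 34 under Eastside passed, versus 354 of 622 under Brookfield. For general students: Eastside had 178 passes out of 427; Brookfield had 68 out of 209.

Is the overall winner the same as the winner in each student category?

No

Remedial: Eastside 209/626 = 33.4%, Brookfield 19/91 = 20.9% → Eastside
Honors: Eastside 22/34 = 64.7%, Brookfield 354/622 = 56.9% → Eastside
General: Eastside 178/427 = 41.7%, Brookfield 68/209 = 32.5% → Eastside
Overall: Eastside 409/1087 = 37.6%, Brookfield 441/922 = 47.8% → Brookfield
Eastside wins each student group but Brookfield wins overall — the comparison reverses. Eastside's students skew toward remedial, which has a lower base rate.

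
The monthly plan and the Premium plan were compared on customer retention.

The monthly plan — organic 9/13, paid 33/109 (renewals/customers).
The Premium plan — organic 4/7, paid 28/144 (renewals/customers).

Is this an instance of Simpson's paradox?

Organic: the monthly plan 9/13 = 69.2%, the Premium plan 4/7 = 57.1% → the monthly plan
Paid: the monthly plan 33/109 = 30.3%, the Premium plan 28/144 = 19.4% → the monthly plan
Overall: the monthly plan 42/122 = 34.4%, the Premium plan 32/151 = 21.2% → the monthly plan
The monthly plan wins overall and in every signup group — no reversal.

No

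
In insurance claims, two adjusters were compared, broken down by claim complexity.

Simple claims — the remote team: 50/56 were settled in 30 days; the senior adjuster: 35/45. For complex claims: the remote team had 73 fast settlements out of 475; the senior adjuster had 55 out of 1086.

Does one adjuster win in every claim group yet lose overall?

No

Simple: the remote team 50/56 = 89.3%, the senior adjuster 35/45 = 77.8% → the remote team
Complex: the remote team 73/475 = 15.4%, the senior adjuster 55/1086 = 5.1% → the remote team
Overall: the remote team 123/531 = 23.2%, the senior adjuster 90/1131 = 8.0% → the remote team
The remote team wins overall and in every claim group — no reversal.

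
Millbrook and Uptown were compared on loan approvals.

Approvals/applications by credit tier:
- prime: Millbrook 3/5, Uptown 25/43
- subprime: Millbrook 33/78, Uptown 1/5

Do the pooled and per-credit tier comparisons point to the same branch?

Prime: Millbrook 3/5 = 60.0%, Uptown 25/43 = 58.1% → Millbrook
Subprime: Millbrook 33/78 = 42.3%, Uptown 1/5 = 20.0% → Millbrook
Overall: Millbrook 36/83 = 43.4%, Uptown 26/48 = 54.2% → Uptown
Millbrook wins each credit group but Uptown wins overall — the comparison reverses. Millbrook's applications skew toward subprime, which has a lower base rate.

No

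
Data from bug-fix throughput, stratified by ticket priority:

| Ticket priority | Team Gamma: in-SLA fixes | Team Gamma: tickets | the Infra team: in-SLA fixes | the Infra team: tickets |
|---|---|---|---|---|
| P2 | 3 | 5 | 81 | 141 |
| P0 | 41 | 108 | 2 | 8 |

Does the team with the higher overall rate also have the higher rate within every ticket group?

No

P2: Team Gamma 3/5 = 60.0%, the Infra team 81/141 = 57.4% → Team Gamma
P0: Team Gamma 41/108 = 38.0%, the Infra team 2/8 = 25.0% → Team Gamma
Overall: Team Gamma 44/113 = 38.9%, the Infra team 83/149 = 55.7% → the Infra team
Team Gamma wins each ticket group but the Infra team wins overall — the comparison reverses. Team Gamma's tickets skew toward P0, which has a lower base rate.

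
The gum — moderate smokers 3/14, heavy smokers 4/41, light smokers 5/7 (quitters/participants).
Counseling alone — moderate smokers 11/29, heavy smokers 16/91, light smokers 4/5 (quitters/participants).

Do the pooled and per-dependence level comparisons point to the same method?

Yes

Moderate smokers: the gum 3/14 = 21.4%, counseling alone 11/29 = 37.9% → counseling alone
Heavy smokers: the gum 4/41 = 9.8%, counseling alone 16/91 = 17.6% → counseling alone
Light smokers: the gum 5/7 = 71.4%, counseling alone 4/5 = 80.0% → counseling alone
Overall: the gum 12/62 = 19.4%, counseling alone 31/125 = 24.8% → counseling alone
Counseling alone wins overall and in every dependence group — no reversal.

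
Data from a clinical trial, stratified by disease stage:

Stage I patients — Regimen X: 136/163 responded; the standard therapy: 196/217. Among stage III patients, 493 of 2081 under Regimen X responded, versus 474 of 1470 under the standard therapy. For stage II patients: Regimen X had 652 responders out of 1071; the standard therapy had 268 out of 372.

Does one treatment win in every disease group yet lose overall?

No

Stage I: Regimen X 136/163 = 83.4%, the standard therapy 196/217 = 90.3% → the standard therapy
Stage III: Regimen X 493/2081 = 23.7%, the standard therapy 474/1470 = 32.2% → the standard therapy
Stage II: Regimen X 652/1071 = 60.9%, the standard therapy 268/372 = 72.0% → the standard therapy
Overall: Regimen X 1281/3315 = 38.6%, the standard therapy 938/2059 = 45.6% → the standard therapy
The standard therapy wins overall and in every disease group — no reversal.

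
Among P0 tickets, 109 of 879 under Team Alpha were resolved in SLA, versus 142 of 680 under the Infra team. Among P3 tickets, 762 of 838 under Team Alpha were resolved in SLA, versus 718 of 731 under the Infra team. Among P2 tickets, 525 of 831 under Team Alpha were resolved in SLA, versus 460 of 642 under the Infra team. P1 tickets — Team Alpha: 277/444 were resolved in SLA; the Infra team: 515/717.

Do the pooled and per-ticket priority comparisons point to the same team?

P0: Team Alpha 109/879 = 12.4%, the Infra team 142/680 = 20.9% → the Infra team
P3: Team Alpha 762/838 = 90.9%, the Infra team 718/731 = 98.2% → the Infra team
P2: Team Alpha 525/831 = 63.2%, the Infra team 460/642 = 71.7% → the Infra team
P1: Team Alpha 277/444 = 62.4%, the Infra team 515/717 = 71.8% → the Infra team
Overall: Team Alpha 1673/2992 = 55.9%, the Infra team 1835/2770 = 66.2% → the Infra team
The Infra team wins overall and in every ticket group — no reversal.

Yes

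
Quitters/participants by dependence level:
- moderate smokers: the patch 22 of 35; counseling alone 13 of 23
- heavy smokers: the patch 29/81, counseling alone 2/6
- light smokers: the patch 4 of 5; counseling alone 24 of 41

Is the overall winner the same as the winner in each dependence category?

No

Moderate smokers: the patch 22/35 = 62.9%, counseling alone 13/23 = 56.5% → the patch
Heavy smokers: the patch 29/81 = 35.8%, counseling alone 2/6 = 33.3% → the patch
Light smokers: the patch 4/5 = 80.0%, counseling alone 24/41 = 58.5% → the patch
Overall: the patch 55/121 = 45.5%, counseling alone 39/70 = 55.7% → counseling alone
The patch wins each dependence group but counseling alone wins overall — the comparison reverses. The patch's participants skew toward heavy smokers, which has a lower base rate.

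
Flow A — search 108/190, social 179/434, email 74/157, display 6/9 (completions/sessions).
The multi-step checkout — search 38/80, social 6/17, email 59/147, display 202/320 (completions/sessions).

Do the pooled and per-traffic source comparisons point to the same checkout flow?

No

Search: Flow A 108/190 = 56.8%, the multi-step checkout 38/80 = 47.5% → Flow A
Social: Flow A 179/434 = 41.2%, the multi-step checkout 6/17 = 35.3% → Flow A
Email: Flow A 74/157 = 47.1%, the multi-step checkout 59/147 = 40.1% → Flow A
Display: Flow A 6/9 = 66.7%, the multi-step checkout 202/320 = 63.1% → Flow A
Overall: Flow A 367/790 = 46.5%, the multi-step checkout 305/564 = 54.1% → the multi-step checkout
Flow A wins each traffic group but the multi-step checkout wins overall — the comparison reverses. Flow A's sessions skew toward social, which has a lower base rate.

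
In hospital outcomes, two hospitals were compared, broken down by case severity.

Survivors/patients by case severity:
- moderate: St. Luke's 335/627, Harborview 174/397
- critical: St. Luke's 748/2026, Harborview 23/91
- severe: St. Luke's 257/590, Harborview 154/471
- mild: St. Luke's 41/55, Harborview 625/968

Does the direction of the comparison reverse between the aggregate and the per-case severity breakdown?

Moderate: St. Luke's 335/627 = 53.4%, Harborview 174/397 = 43.8% → St. Luke's
Critical: St. Luke's 748/2026 = 36.9%, Harborview 23/91 = 25.3% → St. Luke's
Severe: St. Luke's 257/590 = 43.6%, Harborview 154/471 = 32.7% → St. Luke's
Mild: St. Luke's 41/55 = 74.5%, Harborview 625/968 = 64.6% → St. Luke's
Overall: St. Luke's 1381/3298 = 41.9%, Harborview 976/1927 = 50.6% → Harborview
St. Luke's wins each case group but Harborview wins overall — the comparison reverses. St. Luke's's patients skew toward critical, which has a lower base rate.

Yes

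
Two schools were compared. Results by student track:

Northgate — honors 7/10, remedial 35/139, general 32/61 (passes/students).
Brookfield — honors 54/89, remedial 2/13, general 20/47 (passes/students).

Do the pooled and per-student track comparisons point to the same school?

No

Honors: Northgate 7/10 = 70.0%, Brookfield 54/89 = 60.7% → Northgate
Remedial: Northgate 35/139 = 25.2%, Brookfield 2/13 = 15.4% → Northgate
General: Northgate 32/61 = 52.5%, Brookfield 20/47 = 42.6% → Northgate
Overall: Northgate 74/210 = 35.2%, Brookfield 76/149 = 51.0% → Brookfield
Northgate wins each student group but Brookfield wins overall — the comparison reverses. Northgate's students skew toward remedial, which has a lower base rate.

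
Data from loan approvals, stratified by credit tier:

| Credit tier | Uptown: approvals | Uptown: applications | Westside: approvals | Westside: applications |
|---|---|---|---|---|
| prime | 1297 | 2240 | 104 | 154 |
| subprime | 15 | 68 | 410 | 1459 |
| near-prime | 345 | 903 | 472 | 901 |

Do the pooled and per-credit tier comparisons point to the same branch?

No

Prime: Uptown 1297/2240 = 57.9%, Westside 104/154 = 67.5% → Westside
Subprime: Uptown 15/68 = 22.1%, Westside 410/1459 = 28.1% → Westside
Near-prime: Uptown 345/903 = 38.2%, Westside 472/901 = 52.4% → Westside
Overall: Uptown 1657/3211 = 51.6%, Westside 986/2514 = 39.2% → Uptown
Westside wins each credit group but Uptown wins overall — the comparison reverses. Westside's applications skew toward subprime, which has a lower base rate.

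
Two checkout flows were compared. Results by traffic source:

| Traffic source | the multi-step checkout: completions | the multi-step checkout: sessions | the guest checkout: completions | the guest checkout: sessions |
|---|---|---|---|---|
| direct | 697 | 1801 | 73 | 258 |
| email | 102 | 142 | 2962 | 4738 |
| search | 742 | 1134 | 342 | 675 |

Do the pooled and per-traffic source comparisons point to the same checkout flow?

No

Direct: the multi-step checkout 697/1801 = 38.7%, the guest checkout 73/258 = 28.3% → the multi-step checkout
Email: the multi-step checkout 102/142 = 71.8%, the guest checkout 2962/4738 = 62.5% → the multi-step checkout
Search: the multi-step checkout 742/1134 = 65.4%, the guest checkout 342/675 = 50.7% → the multi-step checkout
Overall: the multi-step checkout 1541/3077 = 50.1%, the guest checkout 3377/5671 = 59.5% → the guest checkout
The multi-step checkout wins each traffic group but the guest checkout wins overall — the comparison reverses. The multi-step checkout's sessions skew toward direct, which has a lower base rate.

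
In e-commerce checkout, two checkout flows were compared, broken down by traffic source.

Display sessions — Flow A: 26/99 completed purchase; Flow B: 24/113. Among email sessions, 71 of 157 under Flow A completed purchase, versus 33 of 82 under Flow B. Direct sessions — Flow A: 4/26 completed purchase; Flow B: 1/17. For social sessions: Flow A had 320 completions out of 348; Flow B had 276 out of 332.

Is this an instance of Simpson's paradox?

Display: Flow A 26/99 = 26.3%, Flow B 24/113 = 21.2% → Flow A
Email: Flow A 71/157 = 45.2%, Flow B 33/82 = 40.2% → Flow A
Direct: Flow A 4/26 = 15.4%, Flow B 1/17 = 5.9% → Flow A
Social: Flow A 320/348 = 92.0%, Flow B 276/332 = 83.1% → Flow A
Overall: Flow A 421/630 = 66.8%, Flow B 334/544 = 61.4% → Flow A
Flow A wins overall and in every traffic group — no reversal.

No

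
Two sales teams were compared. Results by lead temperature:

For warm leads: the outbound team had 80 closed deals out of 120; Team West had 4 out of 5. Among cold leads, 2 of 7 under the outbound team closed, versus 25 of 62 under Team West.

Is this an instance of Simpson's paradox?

Warm: the outbound team 80/120 = 66.7%, Team West 4/5 = 80.0% → Team West
Cold: the outbound team 2/7 = 28.6%, Team West 25/62 = 40.3% → Team West
Overall: the outbound team 82/127 = 64.6%, Team West 29/67 = 43.3% → the outbound team
Team West wins each lead group but the outbound team wins overall — the comparison reverses. Team West's leads skew toward cold, which has a lower base rate.

Yes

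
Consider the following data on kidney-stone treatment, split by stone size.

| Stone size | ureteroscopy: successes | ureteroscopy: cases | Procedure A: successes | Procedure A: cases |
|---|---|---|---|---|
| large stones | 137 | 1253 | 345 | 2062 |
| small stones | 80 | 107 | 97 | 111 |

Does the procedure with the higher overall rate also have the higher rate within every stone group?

Large stones: ureteroscopy 137/1253 = 10.9%, Procedure A 345/2062 = 16.7% → Procedure A
Small stones: ureteroscopy 80/107 = 74.8%, Procedure A 97/111 = 87.4% → Procedure A
Overall: ureteroscopy 217/1360 = 16.0%, Procedure A 442/2173 = 20.3% → Procedure A
Procedure A wins overall and in every stone group — no reversal.

Yes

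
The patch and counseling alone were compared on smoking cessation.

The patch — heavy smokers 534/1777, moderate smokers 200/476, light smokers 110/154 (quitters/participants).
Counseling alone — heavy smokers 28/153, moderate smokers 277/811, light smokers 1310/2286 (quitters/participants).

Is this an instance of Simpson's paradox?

Heavy smokers: the patch 534/1777 = 30.1%, counseling alone 28/153 = 18.3% → the patch
Moderate smokers: the patch 200/476 = 42.0%, counseling alone 277/811 = 34.2% → the patch
Light smokers: the patch 110/154 = 71.4%, counseling alone 1310/2286 = 57.3% → the patch
Overall: the patch 844/2407 = 35.1%, counseling alone 1615/3250 = 49.7% → counseling alone
The patch wins each dependence group but counseling alone wins overall — the comparison reverses. The patch's participants skew toward heavy smokers, which has a lower base rate.

Yes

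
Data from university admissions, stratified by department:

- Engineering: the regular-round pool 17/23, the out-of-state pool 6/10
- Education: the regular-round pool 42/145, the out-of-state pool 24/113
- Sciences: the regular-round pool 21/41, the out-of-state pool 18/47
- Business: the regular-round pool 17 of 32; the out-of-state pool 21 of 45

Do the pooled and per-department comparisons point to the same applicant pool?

Engineering: the regular-round pool 17/23 = 73.9%, the out-of-state pool 6/10 = 60.0% → the regular-round pool
Education: the regular-round pool 42/145 = 29.0%, the out-of-state pool 24/113 = 21.2% → the regular-round pool
Sciences: the regular-round pool 21/41 = 51.2%, the out-of-state pool 18/47 = 38.3% → the regular-round pool
Business: the regular-round pool 17/32 = 53.1%, the out-of-state pool 21/45 = 46.7% → the regular-round pool
Overall: the regular-round pool 97/241 = 40.2%, the out-of-state pool 69/215 = 32.1% → the regular-round pool
The regular-round pool wins overall and in every department group — no reversal.

Yes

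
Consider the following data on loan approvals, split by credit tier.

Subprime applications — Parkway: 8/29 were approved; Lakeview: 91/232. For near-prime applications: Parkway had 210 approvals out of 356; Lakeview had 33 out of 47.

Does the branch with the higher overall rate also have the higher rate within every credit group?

No

Subprime: Parkway 8/29 = 27.6%, Lakeview 91/232 = 39.2% → Lakeview
Near-prime: Parkway 210/356 = 59.0%, Lakeview 33/47 = 70.2% → Lakeview
Overall: Parkway 218/385 = 56.6%, Lakeview 124/279 = 44.4% → Parkway
Lakeview wins each credit group but Parkway wins overall — the comparison reverses. Lakeview's applications skew toward subprime, which has a lower base rate.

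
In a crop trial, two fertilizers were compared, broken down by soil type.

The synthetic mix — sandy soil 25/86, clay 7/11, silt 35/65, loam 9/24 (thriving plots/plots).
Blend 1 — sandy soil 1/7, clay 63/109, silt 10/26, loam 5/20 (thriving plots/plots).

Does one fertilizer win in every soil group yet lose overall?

Sandy soil: the synthetic mix 25/86 = 29.1%, Blend 1 1/7 = 14.3% → the synthetic mix
Clay: the synthetic mix 7/11 = 63.6%, Blend 1 63/109 = 57.8% → the synthetic mix
Silt: the synthetic mix 35/65 = 53.8%, Blend 1 10/26 = 38.5% → the synthetic mix
Loam: the synthetic mix 9/24 = 37.5%, Blend 1 5/20 = 25.0% → the synthetic mix
Overall: the synthetic mix 76/186 = 40.9%, Blend 1 79/162 = 48.8% → Blend 1
The synthetic mix wins each soil group but Blend 1 wins overall — the comparison reverses. The synthetic mix's plots skew toward sandy soil, which has a lower base rate.

Yes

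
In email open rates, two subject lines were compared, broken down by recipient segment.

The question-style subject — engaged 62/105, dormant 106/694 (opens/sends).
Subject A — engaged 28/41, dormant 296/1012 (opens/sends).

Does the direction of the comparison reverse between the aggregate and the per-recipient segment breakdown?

Engaged: the question-style subject 62/105 = 59.0%, Subject A 28/41 = 68.3% → Subject A
Dormant: the question-style subject 106/694 = 15.3%, Subject A 296/1012 = 29.2% → Subject A
Overall: the question-style subject 168/799 = 21.0%, Subject A 324/1053 = 30.8% → Subject A
Subject A wins overall and in every recipient group — no reversal.

No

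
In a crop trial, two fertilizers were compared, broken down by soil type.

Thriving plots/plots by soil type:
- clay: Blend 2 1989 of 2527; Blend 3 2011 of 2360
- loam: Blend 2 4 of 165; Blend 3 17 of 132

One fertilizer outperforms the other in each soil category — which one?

Clay: Blend 2 1989/2527 = 78.7%, Blend 3 2011/2360 = 85.2% → Blend 3
Loam: Blend 2 4/165 = 2.4%, Blend 3 17/132 = 12.9% → Blend 3
Blend 3 has the higher rate in both groups.

Blend 3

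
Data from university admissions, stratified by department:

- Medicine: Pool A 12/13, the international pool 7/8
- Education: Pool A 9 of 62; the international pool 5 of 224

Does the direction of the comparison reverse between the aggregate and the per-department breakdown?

Medicine: Pool A 12/13 = 92.3%, the international pool 7/8 = 87.5% → Pool A
Education: Pool A 9/62 = 14.5%, the international pool 5/224 = 2.2% → Pool A
Overall: Pool A 21/75 = 28.0%, the international pool 12/232 = 5.2% → Pool A
Pool A wins overall and in every department group — no reversal.

No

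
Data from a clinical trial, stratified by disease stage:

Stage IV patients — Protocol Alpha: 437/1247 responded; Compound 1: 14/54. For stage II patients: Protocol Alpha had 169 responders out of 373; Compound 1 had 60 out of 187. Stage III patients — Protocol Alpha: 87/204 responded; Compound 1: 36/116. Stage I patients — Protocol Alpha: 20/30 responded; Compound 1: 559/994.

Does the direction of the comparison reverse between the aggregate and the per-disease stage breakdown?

Stage IV: Protocol Alpha 437/1247 = 35.0%, Compound 1 14/54 = 25.9% → Protocol Alpha
Stage II: Protocol Alpha 169/373 = 45.3%, Compound 1 60/187 = 32.1% → Protocol Alpha
Stage III: Protocol Alpha 87/204 = 42.6%, Compound 1 36/116 = 31.0% → Protocol Alpha
Stage I: Protocol Alpha 20/30 = 66.7%, Compound 1 559/994 = 56.2% → Protocol Alpha
Overall: Protocol Alpha 713/1854 = 38.5%, Compound 1 669/1351 = 49.5% → Compound 1
Protocol Alpha wins each disease group but Compound 1 wins overall — the comparison reverses. Protocol Alpha's patients skew toward stage IV, which has a lower base rate.

Yes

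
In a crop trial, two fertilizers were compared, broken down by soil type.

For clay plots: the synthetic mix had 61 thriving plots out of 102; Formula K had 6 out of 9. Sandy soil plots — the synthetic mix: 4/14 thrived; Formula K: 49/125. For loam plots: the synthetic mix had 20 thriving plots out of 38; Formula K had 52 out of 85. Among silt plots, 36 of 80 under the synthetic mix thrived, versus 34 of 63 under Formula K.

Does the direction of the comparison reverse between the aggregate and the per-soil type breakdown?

Yes

Clay: the synthetic mix 61/102 = 59.8%, Formula K 6/9 = 66.7% → Formula K
Sandy soil: the synthetic mix 4/14 = 28.6%, Formula K 49/125 = 39.2% → Formula K
Loam: the synthetic mix 20/38 = 52.6%, Formula K 52/85 = 61.2% → Formula K
Silt: the synthetic mix 36/80 = 45.0%, Formula K 34/63 = 54.0% → Formula K
Overall: the synthetic mix 121/234 = 51.7%, Formula K 141/282 = 50.0% → the synthetic mix
Formula K wins each soil group but the synthetic mix wins overall — the comparison reverses. Formula K's plots skew toward sandy soil, which has a lower base rate.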